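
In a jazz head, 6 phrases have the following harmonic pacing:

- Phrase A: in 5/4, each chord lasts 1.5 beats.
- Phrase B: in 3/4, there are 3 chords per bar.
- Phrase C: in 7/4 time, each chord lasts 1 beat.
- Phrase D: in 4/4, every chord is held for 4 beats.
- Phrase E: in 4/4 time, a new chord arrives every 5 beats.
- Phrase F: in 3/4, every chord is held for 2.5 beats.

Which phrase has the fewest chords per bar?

Phrase E

A: 5/1.5 = 10/3 chords/bar.
B: 3/1 = 3 chords/bar.
C: 7/1 = 7 chords/bar.
D: 4/4 = 1 chord/bar.
E: 4/5 = 0.8 chords/bar.
F: 3/2.5 = 1.2 chords/bar.
Slowest is E at 0.8 chords/bar.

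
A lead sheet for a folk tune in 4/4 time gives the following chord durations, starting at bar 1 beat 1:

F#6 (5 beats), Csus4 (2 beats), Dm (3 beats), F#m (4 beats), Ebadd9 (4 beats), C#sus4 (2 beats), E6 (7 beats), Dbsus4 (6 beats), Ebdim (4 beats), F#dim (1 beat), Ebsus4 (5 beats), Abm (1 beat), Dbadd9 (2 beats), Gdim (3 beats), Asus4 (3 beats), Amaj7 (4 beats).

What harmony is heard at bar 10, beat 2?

F#dim

Beat 2 of bar 10 is beat (10−1)×4 + 2 = 38 overall.
Running totals: F#6 ends at 5, Csus4 ends at 7, Dm ends at 10, F#m ends at 14, Ebadd9 ends at 18, C#sus4 ends at 20, E6 ends at 27, Dbsus4 ends at 33, Ebdim ends at 37, F#dim ends at 38.
Beat 38 falls within F#dim.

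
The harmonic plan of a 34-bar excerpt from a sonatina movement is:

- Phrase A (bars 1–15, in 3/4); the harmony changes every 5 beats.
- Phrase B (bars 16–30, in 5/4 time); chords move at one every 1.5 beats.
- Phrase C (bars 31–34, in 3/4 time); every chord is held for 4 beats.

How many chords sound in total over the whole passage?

A: 15·3 = 45 beats, 45/5 = 9 chords.
B: 15·5 = 75 beats, 75/1.5 = 50 chords.
C: 4·3 = 12 beats, 12/4 = 3 chords.
Total: 9 + 50 + 3 = 62.

62 chords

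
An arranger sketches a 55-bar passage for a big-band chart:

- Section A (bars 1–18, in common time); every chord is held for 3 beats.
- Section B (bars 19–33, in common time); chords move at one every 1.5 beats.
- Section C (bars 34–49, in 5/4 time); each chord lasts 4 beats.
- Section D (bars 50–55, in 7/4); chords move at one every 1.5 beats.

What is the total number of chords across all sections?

112 chords

A has 72 beats and chords last 3 each, so 24 chords.
B has 60 beats and chords last 1.5 each, so 40 chords.
C has 80 beats and chords last 4 each, so 20 chords.
D has 42 beats and chords last 1.5 each, so 28 chords.
Total: 24 + 40 + 20 + 28 = 112.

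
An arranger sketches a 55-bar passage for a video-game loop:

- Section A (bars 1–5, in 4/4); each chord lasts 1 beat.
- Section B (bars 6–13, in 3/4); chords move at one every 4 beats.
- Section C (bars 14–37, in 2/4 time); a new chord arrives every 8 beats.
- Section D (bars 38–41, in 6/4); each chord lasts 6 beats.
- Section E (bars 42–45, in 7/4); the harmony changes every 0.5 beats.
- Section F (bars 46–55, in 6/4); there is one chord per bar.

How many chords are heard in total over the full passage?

102 chords

A has 20 beats and chords last 1 each, so 20 chords.
B has 24 beats and chords last 4 each, so 6 chords.
C has 48 beats and chords last 8 each, so 6 chords.
D has 24 beats and chords last 6 each, so 4 chords.
E has 28 beats and chords last 0.5 each, so 56 chords.
F has 60 beats and chords last 6 each, so 10 chords.
Total: 20 + 6 + 6 + 4 + 56 + 10 = 102.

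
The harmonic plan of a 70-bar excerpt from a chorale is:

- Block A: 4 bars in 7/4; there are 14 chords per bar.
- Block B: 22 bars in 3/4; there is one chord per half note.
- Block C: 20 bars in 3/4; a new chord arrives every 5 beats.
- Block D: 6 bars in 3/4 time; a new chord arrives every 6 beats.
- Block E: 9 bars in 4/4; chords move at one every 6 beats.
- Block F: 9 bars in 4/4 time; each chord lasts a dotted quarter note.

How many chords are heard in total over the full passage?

A has 28 beats and chords last 0.5 each, so 56 chords.
B has 66 beats and chords last 2 each, so 33 chords.
C has 60 beats and chords last 5 each, so 12 chords.
D has 18 beats and chords last 6 each, so 3 chords.
E has 36 beats and chords last 6 each, so 6 chords.
F has 36 beats and chords last 1.5 each, so 24 chords.
Total: 56 + 33 + 12 + 3 + 6 + 24 = 134.

134 chords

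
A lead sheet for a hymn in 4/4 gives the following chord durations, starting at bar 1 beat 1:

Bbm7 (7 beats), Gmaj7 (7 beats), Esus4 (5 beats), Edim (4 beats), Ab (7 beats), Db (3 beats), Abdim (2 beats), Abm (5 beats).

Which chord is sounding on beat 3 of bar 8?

Db

Beat 3 of bar 8 is beat (8−1)×4 + 3 = 31 overall.
Running totals: Bbm7 ends at 7, Gmaj7 ends at 14, Esus4 ends at 19, Edim ends at 23, Ab ends at 30, Db ends at 33.
Beat 31 falls within Db.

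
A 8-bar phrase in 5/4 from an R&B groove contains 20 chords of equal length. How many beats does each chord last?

2 beats

8 bars × 5 beats/bar = 40 beats total.
40 beats ÷ 20 chords = 2 beats per chord.
(That is a half note.)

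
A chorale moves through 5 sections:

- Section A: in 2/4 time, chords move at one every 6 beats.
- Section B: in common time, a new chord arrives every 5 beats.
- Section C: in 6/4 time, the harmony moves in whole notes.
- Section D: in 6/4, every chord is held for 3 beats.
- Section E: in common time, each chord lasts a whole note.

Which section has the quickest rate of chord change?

A: each chord is 6 beats in 2/4, so 1/3 per bar.
B: each chord is 5 beats in 4/4, so 0.8 per bar.
C: each chord is 4 beats in 6/4, so 1.5 per bar.
D: each chord is 3 beats in 6/4, so 2 per bar.
E: each chord is 4 beats in 4/4, so 1 per bar.
Fastest is D at 2 chords/bar.

Section D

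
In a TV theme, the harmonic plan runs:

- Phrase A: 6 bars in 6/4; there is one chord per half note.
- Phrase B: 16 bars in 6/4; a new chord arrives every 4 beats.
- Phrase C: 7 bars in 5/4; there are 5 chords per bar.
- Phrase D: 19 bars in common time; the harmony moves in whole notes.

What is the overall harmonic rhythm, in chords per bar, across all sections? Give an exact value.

2 chords per bar

A: 6 × 6 = 36 beats ÷ 2 = 18 chords.
B: 16 × 6 = 96 beats ÷ 4 = 24 chords.
C: 7 × 5 = 35 beats ÷ 1 = 35 chords.
D: 19 × 4 = 76 beats ÷ 4 = 19 chords.
Overall: 96 chords over 48 bars → 96/48 = 2 chords per bar.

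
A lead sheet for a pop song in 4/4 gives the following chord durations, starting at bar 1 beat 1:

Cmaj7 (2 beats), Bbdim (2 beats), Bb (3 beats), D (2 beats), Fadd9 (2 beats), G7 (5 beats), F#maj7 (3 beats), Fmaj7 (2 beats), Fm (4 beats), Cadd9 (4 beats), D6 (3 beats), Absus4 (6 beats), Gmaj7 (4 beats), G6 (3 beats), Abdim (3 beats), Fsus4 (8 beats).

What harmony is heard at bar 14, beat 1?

Beat 1 of bar 14 is beat (14−1)×4 + 1 = 53 overall.
Running totals: Cmaj7 ends at 2, Bbdim ends at 4, Bb ends at 7, D ends at 9, Fadd9 ends at 11, G7 ends at 16, F#maj7 ends at 19, Fmaj7 ends at 21, Fm ends at 25, Cadd9 ends at 29, D6 ends at 32, Absus4 ends at 38, Gmaj7 ends at 42, G6 ends at 45, Abdim ends at 48, Fsus4 ends at 56.
Beat 53 falls within Fsus4.

Fsus4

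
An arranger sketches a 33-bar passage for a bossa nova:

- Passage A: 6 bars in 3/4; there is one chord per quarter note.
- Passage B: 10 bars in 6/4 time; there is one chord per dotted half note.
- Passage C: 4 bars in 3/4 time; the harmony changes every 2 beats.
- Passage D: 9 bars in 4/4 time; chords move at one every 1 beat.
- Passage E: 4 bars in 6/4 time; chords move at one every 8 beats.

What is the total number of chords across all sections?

83 chords

A has 18 beats and chords last 1 each, so 18 chords.
B has 60 beats and chords last 3 each, so 20 chords.
C has 12 beats and chords last 2 each, so 6 chords.
D has 36 beats and chords last 1 each, so 36 chords.
E has 24 beats and chords last 8 each, so 3 chords.
Total: 18 + 20 + 6 + 36 + 3 = 83.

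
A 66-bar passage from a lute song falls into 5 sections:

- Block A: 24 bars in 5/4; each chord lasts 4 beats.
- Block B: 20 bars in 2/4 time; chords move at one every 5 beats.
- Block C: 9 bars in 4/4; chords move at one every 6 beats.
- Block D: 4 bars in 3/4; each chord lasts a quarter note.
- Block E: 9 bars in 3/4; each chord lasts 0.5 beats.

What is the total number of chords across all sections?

A has 120 beats and chords last 4 each, so 30 chords.
B has 40 beats and chords last 5 each, so 8 chords.
C has 36 beats and chords last 6 each, so 6 chords.
D has 12 beats and chords last 1 each, so 12 chords.
E has 27 beats and chords last 0.5 each, so 54 chords.
Total: 30 + 8 + 6 + 12 + 54 = 110.

110 chords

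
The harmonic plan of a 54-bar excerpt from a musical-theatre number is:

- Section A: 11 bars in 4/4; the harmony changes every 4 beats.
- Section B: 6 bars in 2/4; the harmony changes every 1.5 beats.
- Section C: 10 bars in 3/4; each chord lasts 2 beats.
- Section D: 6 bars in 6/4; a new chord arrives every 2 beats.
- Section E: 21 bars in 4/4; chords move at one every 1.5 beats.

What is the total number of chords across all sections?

A: 11·4 = 44 beats, 44/4 = 11 chords.
B: 6·2 = 12 beats, 12/1.5 = 8 chords.
C: 10·3 = 30 beats, 30/2 = 15 chords.
D: 6·6 = 36 beats, 36/2 = 18 chords.
E: 21·4 = 84 beats, 84/1.5 = 56 chords.
Total: 11 + 8 + 15 + 18 + 56 = 108.

108 chords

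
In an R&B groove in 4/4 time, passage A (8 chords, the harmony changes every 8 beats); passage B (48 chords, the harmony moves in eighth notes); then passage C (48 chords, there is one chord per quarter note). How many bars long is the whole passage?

34 bars

A: 8 × 8 = 64 beats = 16 bars.
B: 48 × 0.5 = 24 beats = 6 bars.
C: 48 × 1 = 48 beats = 12 bars.
Total: 16 + 6 + 12 = 34 bars.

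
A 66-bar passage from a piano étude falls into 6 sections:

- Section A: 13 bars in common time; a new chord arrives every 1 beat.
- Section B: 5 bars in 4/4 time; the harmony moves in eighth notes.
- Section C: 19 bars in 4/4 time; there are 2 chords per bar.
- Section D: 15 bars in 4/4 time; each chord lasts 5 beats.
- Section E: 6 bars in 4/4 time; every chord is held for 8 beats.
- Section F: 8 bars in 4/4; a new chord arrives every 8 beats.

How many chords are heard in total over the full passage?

A: 13 bars × 4 beats = 52 beats; 1 beat/chord → 52 chords.
B: 5 bars × 4 beats = 20 beats; 0.5 beats/chord → 40 chords.
C: 19 bars × 4 beats = 76 beats; 2 beats/chord → 38 chords.
D: 15 bars × 4 beats = 60 beats; 5 beats/chord → 12 chords.
E: 6 bars × 4 beats = 24 beats; 8 beats/chord → 3 chords.
F: 8 bars × 4 beats = 32 beats; 8 beats/chord → 4 chords.
Total: 52 + 40 + 38 + 12 + 3 + 4 = 149.

149 chords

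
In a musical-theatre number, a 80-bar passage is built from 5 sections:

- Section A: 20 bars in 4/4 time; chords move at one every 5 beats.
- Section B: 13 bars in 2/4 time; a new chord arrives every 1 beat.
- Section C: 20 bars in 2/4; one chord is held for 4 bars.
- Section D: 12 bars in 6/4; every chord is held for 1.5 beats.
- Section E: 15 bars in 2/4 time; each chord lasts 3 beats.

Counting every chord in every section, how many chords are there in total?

105 chords

A: 20 bars × 4 beats = 80 beats; 5 beats/chord → 16 chords.
B: 13 bars × 2 beats = 26 beats; 1 beat/chord → 26 chords.
C: 20 bars × 2 beats = 40 beats; 8 beats/chord → 5 chords.
D: 12 bars × 6 beats = 72 beats; 1.5 beats/chord → 48 chords.
E: 15 bars × 2 beats = 30 beats; 3 beats/chord → 10 chords.
Total: 16 + 26 + 5 + 48 + 10 = 105.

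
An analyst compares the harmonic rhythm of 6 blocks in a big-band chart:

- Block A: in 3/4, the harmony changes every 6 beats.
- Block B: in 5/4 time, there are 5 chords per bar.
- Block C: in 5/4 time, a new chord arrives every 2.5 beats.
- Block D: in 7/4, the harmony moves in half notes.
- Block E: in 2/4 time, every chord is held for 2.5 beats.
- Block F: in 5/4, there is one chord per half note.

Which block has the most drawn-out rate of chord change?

A: each chord is 6 beats in 3/4, so 0.5 per bar.
B: each chord is 1 beat in 5/4, so 5 per bar.
C: each chord is 2.5 beats in 5/4, so 2 per bar.
D: each chord is 2 beats in 7/4, so 3.5 per bar.
E: each chord is 2.5 beats in 2/4, so 0.8 per bar.
F: each chord is 2 beats in 5/4, so 2.5 per bar.
Slowest is A at 0.5 chords/bar.

Block A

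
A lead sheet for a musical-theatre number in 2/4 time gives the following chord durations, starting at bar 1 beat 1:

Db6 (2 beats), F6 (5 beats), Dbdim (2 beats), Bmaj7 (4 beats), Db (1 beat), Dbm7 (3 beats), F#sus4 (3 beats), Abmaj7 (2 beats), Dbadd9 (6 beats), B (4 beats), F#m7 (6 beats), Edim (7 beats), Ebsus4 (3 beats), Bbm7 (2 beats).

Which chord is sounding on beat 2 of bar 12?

Dbadd9

Beat 2 of bar 12 is beat (12−1)×2 + 2 = 24 overall.
Running totals: Db6 ends at 2, F6 ends at 7, Dbdim ends at 9, Bmaj7 ends at 13, Db ends at 14, Dbm7 ends at 17, F#sus4 ends at 20, Abmaj7 ends at 22, Dbadd9 ends at 28.
Beat 24 falls within Dbadd9.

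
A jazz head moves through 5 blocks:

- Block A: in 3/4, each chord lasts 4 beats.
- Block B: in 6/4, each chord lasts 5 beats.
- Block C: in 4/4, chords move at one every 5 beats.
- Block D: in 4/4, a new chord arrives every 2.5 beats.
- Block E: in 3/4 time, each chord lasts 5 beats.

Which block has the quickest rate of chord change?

Block D

A: 3/4 = 0.75 chords/bar.
B: 6/5 = 1.2 chords/bar.
C: 4/5 = 0.8 chords/bar.
D: 4/2.5 = 1.6 chords/bar.
E: 3/5 = 0.6 chords/bar.
Fastest is D at 1.6 chords/bar.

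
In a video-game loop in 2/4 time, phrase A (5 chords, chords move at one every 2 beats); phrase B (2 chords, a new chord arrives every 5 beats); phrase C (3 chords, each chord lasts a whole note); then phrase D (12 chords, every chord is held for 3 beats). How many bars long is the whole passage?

34 bars

A: 5 × 2 = 10 beats = 5 bars.
B: 2 × 5 = 10 beats = 5 bars.
C: 3 × 4 = 12 beats = 6 bars.
D: 12 × 3 = 36 beats = 18 bars.
Total: 5 + 5 + 6 + 18 = 34 bars.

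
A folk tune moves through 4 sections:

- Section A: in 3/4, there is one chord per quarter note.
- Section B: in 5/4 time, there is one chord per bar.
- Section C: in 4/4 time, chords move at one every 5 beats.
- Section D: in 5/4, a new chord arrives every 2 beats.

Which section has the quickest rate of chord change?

Section A

A: each chord is 1 beat in 3/4, so 3 per bar.
B: each chord is 5 beats in 5/4, so 1 per bar.
C: each chord is 5 beats in 4/4, so 0.8 per bar.
D: each chord is 2 beats in 5/4, so 2.5 per bar.
Fastest is A at 3 chords/bar.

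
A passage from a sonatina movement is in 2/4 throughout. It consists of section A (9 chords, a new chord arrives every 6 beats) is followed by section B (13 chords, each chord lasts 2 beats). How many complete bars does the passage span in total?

A: 9 × 6 = 54 beats = 27 bars.
B: 13 × 2 = 26 beats = 13 bars.
Total: 27 + 13 = 40 bars.

40 bars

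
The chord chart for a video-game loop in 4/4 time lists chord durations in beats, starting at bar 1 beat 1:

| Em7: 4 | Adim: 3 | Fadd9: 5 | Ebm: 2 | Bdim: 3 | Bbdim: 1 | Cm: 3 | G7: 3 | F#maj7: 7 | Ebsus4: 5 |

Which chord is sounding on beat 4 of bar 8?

Beat 4 of bar 8 is beat (8−1)×4 + 4 = 32 overall.
Running totals: Em7 ends at 4, Adim ends at 7, Fadd9 ends at 12, Ebm ends at 14, Bdim ends at 17, Bbdim ends at 18, Cm ends at 21, G7 ends at 24, F#maj7 ends at 31, Ebsus4 ends at 36.
Beat 32 falls within Ebsus4.

Ebsus4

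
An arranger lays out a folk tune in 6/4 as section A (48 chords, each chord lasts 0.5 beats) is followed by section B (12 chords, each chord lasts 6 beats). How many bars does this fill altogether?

16 bars

A: 48 × 0.5 = 24 beats = 4 bars.
B: 12 × 6 = 72 beats = 12 bars.
Total: 4 + 12 = 16 bars.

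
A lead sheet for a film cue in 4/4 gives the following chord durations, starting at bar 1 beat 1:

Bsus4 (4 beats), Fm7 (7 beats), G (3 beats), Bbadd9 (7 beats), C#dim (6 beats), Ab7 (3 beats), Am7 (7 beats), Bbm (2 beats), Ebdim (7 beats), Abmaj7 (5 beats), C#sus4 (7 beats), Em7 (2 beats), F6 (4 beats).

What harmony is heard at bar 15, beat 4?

Em7

Beat 4 of bar 15 is beat (15−1)×4 + 4 = 60 overall.
Running totals: Bsus4 ends at 4, Fm7 ends at 11, G ends at 14, Bbadd9 ends at 21, C#dim ends at 27, Ab7 ends at 30, Am7 ends at 37, Bbm ends at 39, Ebdim ends at 46, Abmaj7 ends at 51, C#sus4 ends at 58, Em7 ends at 60.
Beat 60 falls within Em7.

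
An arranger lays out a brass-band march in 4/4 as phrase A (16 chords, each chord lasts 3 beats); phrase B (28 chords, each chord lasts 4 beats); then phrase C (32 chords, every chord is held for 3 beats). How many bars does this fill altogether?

64 bars

A: 16 × 3 = 48 beats = 12 bars.
B: 28 × 4 = 112 beats = 28 bars.
C: 32 × 3 = 96 beats = 24 bars.
Total: 12 + 28 + 24 = 64 bars.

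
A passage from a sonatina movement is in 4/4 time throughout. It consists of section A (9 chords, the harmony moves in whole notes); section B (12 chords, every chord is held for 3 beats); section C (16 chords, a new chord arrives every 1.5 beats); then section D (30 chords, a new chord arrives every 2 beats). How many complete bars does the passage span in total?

A: 9 × 4 = 36 beats = 9 bars.
B: 12 × 3 = 36 beats = 9 bars.
C: 16 × 1.5 = 24 beats = 6 bars.
D: 30 × 2 = 60 beats = 15 bars.
Total: 9 + 9 + 6 + 15 = 39 bars.

39 bars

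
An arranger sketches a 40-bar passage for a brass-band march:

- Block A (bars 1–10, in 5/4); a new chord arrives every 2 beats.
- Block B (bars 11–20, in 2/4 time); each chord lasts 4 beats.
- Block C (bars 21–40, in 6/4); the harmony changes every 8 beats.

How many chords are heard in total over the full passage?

A: 10 bars × 5 beats = 50 beats; 2 beats/chord → 25 chords.
B: 10 bars × 2 beats = 20 beats; 4 beats/chord → 5 chords.
C: 20 bars × 6 beats = 120 beats; 8 beats/chord → 15 chords.
Total: 25 + 5 + 15 = 45.

45 chords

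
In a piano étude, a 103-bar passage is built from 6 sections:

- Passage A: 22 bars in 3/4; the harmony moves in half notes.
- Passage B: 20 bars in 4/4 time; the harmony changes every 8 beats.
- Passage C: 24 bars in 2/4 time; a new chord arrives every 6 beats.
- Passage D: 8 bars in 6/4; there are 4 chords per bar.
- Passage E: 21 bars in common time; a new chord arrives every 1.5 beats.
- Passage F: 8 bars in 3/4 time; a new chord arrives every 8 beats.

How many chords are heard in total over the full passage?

142 chords

A has 66 beats and chords last 2 each, so 33 chords.
B has 80 beats and chords last 8 each, so 10 chords.
C has 48 beats and chords last 6 each, so 8 chords.
D has 48 beats and chords last 1.5 each, so 32 chords.
E has 84 beats and chords last 1.5 each, so 56 chords.
F has 24 beats and chords last 8 each, so 3 chords.
Total: 33 + 10 + 8 + 32 + 56 + 3 = 142.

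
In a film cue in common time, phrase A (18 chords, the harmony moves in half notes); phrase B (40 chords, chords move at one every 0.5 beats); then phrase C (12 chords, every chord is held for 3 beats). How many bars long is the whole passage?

A: 18 × 2 = 36 beats = 9 bars.
B: 40 × 0.5 = 20 beats = 5 bars.
C: 12 × 3 = 36 beats = 9 bars.
Total: 9 + 5 + 9 = 23 bars.

23 bars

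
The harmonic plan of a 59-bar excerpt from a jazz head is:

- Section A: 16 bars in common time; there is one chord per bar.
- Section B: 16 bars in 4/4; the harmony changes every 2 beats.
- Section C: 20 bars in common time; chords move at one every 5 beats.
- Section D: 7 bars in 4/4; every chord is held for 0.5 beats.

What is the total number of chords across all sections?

A: 16·4 = 64 beats, 64/4 = 16 chords.
B: 16·4 = 64 beats, 64/2 = 32 chords.
C: 20·4 = 80 beats, 80/5 = 16 chords.
D: 7·4 = 28 beats, 28/0.5 = 56 chords.
Total: 16 + 32 + 16 + 56 = 120.

120 chords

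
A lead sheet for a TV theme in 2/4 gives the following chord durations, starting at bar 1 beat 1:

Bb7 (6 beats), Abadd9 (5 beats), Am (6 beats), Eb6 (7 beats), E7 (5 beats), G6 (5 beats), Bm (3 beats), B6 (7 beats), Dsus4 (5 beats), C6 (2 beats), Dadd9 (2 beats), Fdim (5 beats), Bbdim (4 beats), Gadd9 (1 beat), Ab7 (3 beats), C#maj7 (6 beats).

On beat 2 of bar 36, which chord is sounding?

C#maj7

Beat 2 of bar 36 is beat (36−1)×2 + 2 = 72 overall.
Running totals: Bb7 ends at 6, Abadd9 ends at 11, Am ends at 17, Eb6 ends at 24, E7 ends at 29, G6 ends at 34, Bm ends at 37, B6 ends at 44, Dsus4 ends at 49, C6 ends at 51, Dadd9 ends at 53, Fdim ends at 58, Bbdim ends at 62, Gadd9 ends at 63, Ab7 ends at 66, C#maj7 ends at 72.
Beat 72 falls within C#maj7.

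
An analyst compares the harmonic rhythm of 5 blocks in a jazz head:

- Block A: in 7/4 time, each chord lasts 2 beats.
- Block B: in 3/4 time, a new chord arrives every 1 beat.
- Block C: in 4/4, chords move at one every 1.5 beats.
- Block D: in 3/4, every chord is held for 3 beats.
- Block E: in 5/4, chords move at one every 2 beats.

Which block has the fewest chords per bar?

Block D

A: 7/2 = 3.5 chords/bar.
B: 3/1 = 3 chords/bar.
C: 4/1.5 = 8/3 chords/bar.
D: 3/3 = 1 chord/bar.
E: 5/2 = 2.5 chords/bar.
Slowest is D at 1 chords/bar.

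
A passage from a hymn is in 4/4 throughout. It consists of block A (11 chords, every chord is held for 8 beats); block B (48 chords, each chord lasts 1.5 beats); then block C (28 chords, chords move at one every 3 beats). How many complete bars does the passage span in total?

61 bars

A: 11 × 8 = 88 beats = 22 bars.
B: 48 × 1.5 = 72 beats = 18 bars.
C: 28 × 3 = 84 beats = 21 bars.
Total: 22 + 18 + 21 = 61 bars.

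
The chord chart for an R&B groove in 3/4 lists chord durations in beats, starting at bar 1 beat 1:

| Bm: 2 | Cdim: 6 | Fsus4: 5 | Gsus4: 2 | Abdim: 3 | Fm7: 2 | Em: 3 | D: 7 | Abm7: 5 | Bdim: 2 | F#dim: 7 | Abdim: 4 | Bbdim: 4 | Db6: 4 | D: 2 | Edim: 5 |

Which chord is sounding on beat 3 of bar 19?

D

Beat 3 of bar 19 is beat (19−1)×3 + 3 = 57 overall.
Running totals: Bm ends at 2, Cdim ends at 8, Fsus4 ends at 13, Gsus4 ends at 15, Abdim ends at 18, Fm7 ends at 20, Em ends at 23, D ends at 30, Abm7 ends at 35, Bdim ends at 37, F#dim ends at 44, Abdim ends at 48, Bbdim ends at 52, Db6 ends at 56, D ends at 58.
Beat 57 falls within D.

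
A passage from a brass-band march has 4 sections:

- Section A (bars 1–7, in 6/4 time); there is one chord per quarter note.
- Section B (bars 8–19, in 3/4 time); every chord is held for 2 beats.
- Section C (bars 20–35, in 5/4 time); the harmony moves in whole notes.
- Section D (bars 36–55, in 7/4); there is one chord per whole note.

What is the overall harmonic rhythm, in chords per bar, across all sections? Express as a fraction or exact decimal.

23/11 chords per bar

A: 7 × 6 = 42 beats ÷ 1 = 42 chords.
B: 12 × 3 = 36 beats ÷ 2 = 18 chords.
C: 16 × 5 = 80 beats ÷ 4 = 20 chords.
D: 20 × 7 = 140 beats ÷ 4 = 35 chords.
Overall: 115 chords over 55 bars → 115/55 = 23/11 chords per bar.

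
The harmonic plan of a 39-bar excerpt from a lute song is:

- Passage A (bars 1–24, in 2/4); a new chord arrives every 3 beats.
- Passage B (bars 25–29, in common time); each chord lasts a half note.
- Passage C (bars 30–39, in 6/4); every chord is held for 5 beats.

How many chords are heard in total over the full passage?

38 chords

A: 24 bars × 2 beats = 48 beats; 3 beats/chord → 16 chords.
B: 5 bars × 4 beats = 20 beats; 2 beats/chord → 10 chords.
C: 10 bars × 6 beats = 60 beats; 5 beats/chord → 12 chords.
Total: 16 + 10 + 12 = 38.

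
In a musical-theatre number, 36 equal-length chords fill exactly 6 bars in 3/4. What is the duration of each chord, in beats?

6 bars × 3 beats/bar = 18 beats total.
18 beats ÷ 36 chords = 0.5 beats per chord.
(That is an eighth note.)

0.5 beats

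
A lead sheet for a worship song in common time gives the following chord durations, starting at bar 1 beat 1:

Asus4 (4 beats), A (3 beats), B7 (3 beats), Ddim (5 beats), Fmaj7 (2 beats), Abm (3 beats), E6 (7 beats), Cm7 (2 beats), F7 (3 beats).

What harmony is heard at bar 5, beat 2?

Beat 2 of bar 5 is beat (5−1)×4 + 2 = 18 overall.
Running totals: Asus4 ends at 4, A ends at 7, B7 ends at 10, Ddim ends at 15, Fmaj7 ends at 17, Abm ends at 20.
Beat 18 falls within Abm.

Abm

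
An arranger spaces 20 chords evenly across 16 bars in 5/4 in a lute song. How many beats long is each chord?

4 beats

16 bars × 5 beats/bar = 80 beats total.
80 beats ÷ 20 chords = 4 beats per chord.
(That is a whole note.)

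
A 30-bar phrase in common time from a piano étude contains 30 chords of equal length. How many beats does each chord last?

30 bars × 4 beats/bar = 120 beats total.
120 beats ÷ 30 chords = 4 beats per chord.
(That is a whole note.)

4 beats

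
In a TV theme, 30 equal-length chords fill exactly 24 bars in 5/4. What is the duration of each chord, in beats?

24 bars × 5 beats/bar = 120 beats total.
120 beats ÷ 30 chords = 4 beats per chord.
(That is a whole note.)

4 beats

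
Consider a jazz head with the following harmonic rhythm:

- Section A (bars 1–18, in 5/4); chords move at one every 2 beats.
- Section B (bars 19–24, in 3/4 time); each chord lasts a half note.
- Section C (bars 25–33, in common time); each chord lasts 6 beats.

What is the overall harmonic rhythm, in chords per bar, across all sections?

A: 18 × 5 = 90 beats ÷ 2 = 45 chords.
B: 6 × 3 = 18 beats ÷ 2 = 9 chords.
C: 9 × 4 = 36 beats ÷ 6 = 6 chords.
Overall: 60 chords over 33 bars → 60/33 = 20/11 chords per bar.

20/11 chords per bar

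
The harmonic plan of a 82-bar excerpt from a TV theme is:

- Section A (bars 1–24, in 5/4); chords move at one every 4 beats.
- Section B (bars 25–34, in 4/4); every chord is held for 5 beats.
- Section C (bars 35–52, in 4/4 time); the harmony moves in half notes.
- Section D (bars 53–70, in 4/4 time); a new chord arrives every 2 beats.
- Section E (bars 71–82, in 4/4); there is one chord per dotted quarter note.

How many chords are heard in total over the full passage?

A has 120 beats and chords last 4 each, so 30 chords.
B has 40 beats and chords last 5 each, so 8 chords.
C has 72 beats and chords last 2 each, so 36 chords.
D has 72 beats and chords last 2 each, so 36 chords.
E has 48 beats and chords last 1.5 each, so 32 chords.
Total: 30 + 8 + 36 + 36 + 32 = 142.

142 chords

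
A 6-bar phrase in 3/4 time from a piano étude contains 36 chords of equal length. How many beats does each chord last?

6 bars × 3 beats/bar = 18 beats total.
18 beats ÷ 36 chords = 0.5 beats per chord.
(That is an eighth note.)

0.5 beats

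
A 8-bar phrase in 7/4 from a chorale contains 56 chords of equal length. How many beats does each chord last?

1 beat

8 bars × 7 beats/bar = 56 beats total.
56 beats ÷ 56 chords = 1 beats per chord.
(That is a quarter note.)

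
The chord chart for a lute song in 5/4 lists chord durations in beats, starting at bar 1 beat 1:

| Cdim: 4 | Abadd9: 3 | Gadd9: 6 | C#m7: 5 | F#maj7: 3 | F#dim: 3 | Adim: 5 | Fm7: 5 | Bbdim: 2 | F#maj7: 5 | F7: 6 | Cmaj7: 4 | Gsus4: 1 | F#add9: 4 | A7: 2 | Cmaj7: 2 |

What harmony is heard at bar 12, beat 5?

Beat 5 of bar 12 is beat (12−1)×5 + 5 = 60 overall.
Running totals: Cdim ends at 4, Abadd9 ends at 7, Gadd9 ends at 13, C#m7 ends at 18, F#maj7 ends at 21, F#dim ends at 24, Adim ends at 29, Fm7 ends at 34, Bbdim ends at 36, F#maj7 ends at 41, F7 ends at 47, Cmaj7 ends at 51, Gsus4 ends at 52, F#add9 ends at 56, A7 ends at 58, Cmaj7 ends at 60.
Beat 60 falls within Cmaj7.

Cmaj7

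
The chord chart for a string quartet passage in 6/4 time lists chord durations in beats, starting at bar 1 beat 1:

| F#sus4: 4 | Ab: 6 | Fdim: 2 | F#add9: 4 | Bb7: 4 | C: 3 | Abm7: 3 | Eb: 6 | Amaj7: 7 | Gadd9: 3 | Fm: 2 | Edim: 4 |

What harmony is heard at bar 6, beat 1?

Eb

Beat 1 of bar 6 is beat (6−1)×6 + 1 = 31 overall.
Running totals: F#sus4 ends at 4, Ab ends at 10, Fdim ends at 12, F#add9 ends at 16, Bb7 ends at 20, C ends at 23, Abm7 ends at 26, Eb ends at 32.
Beat 31 falls within Eb.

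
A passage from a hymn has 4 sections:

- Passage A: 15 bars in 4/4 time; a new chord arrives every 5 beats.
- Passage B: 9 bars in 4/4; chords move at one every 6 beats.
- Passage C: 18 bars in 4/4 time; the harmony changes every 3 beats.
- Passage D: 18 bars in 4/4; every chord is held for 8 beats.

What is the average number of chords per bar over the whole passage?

0.85 chords per bar

A: 15 bars of 4 beats is 60 beats; at 5 beats each that's 12 chords.
B: 9 bars of 4 beats is 36 beats; at 6 beats each that's 6 chords.
C: 18 bars of 4 beats is 72 beats; at 3 beats each that's 24 chords.
D: 18 bars of 4 beats is 72 beats; at 8 beats each that's 9 chords.
Overall: 51 chords over 60 bars → 51/60 = 0.85 chords per bar.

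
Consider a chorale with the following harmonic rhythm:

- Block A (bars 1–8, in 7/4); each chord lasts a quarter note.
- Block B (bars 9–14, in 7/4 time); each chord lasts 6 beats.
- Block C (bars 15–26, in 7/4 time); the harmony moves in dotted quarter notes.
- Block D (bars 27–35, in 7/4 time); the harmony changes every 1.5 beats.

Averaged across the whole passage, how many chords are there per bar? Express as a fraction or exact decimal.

4.6 chords per bar

A: 8 bars of 7 beats is 56 beats; at 1 beat each that's 56 chords.
B: 6 bars of 7 beats is 42 beats; at 6 beats each that's 7 chords.
C: 12 bars of 7 beats is 84 beats; at 1.5 beats each that's 56 chords.
D: 9 bars of 7 beats is 63 beats; at 1.5 beats each that's 42 chords.
Overall: 161 chords over 35 bars → 161/35 = 4.6 chords per bar.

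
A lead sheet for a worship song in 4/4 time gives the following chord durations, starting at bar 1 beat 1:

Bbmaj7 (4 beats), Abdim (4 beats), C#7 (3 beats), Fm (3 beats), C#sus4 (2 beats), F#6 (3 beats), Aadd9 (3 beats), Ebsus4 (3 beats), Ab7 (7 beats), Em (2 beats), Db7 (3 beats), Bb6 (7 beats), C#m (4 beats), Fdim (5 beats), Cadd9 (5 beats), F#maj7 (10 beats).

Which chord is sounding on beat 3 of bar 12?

C#m

Beat 3 of bar 12 is beat (12−1)×4 + 3 = 47 overall.
Running totals: Bbmaj7 ends at 4, Abdim ends at 8, C#7 ends at 11, Fm ends at 14, C#sus4 ends at 16, F#6 ends at 19, Aadd9 ends at 22, Ebsus4 ends at 25, Ab7 ends at 32, Em ends at 34, Db7 ends at 37, Bb6 ends at 44, C#m ends at 48.
Beat 47 falls within C#m.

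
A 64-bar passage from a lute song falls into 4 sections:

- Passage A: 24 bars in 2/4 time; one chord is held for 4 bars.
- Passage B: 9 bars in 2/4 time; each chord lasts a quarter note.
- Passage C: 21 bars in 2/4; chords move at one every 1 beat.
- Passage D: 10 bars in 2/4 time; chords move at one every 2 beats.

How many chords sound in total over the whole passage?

76 chords

A: 24 bars × 2 beats = 48 beats; 8 beats/chord → 6 chords.
B: 9 bars × 2 beats = 18 beats; 1 beat/chord → 18 chords.
C: 21 bars × 2 beats = 42 beats; 1 beat/chord → 42 chords.
D: 10 bars × 2 beats = 20 beats; 2 beats/chord → 10 chords.
Total: 6 + 18 + 42 + 10 = 76.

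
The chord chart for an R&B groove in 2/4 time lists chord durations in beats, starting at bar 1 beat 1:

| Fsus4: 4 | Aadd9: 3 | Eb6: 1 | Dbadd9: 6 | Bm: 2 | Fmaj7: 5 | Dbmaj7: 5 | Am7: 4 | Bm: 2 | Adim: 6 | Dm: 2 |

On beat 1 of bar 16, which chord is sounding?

Beat 1 of bar 16 is beat (16−1)×2 + 1 = 31 overall.
Running totals: Fsus4 ends at 4, Aadd9 ends at 7, Eb6 ends at 8, Dbadd9 ends at 14, Bm ends at 16, Fmaj7 ends at 21, Dbmaj7 ends at 26, Am7 ends at 30, Bm ends at 32.
Beat 31 falls within Bm.

Bm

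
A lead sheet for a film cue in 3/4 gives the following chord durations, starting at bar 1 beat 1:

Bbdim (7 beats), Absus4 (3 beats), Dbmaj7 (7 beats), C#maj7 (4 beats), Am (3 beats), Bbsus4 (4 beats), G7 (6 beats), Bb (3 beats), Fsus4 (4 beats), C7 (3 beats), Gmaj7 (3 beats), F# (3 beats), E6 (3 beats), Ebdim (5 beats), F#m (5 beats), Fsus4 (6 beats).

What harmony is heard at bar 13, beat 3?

Beat 3 of bar 13 is beat (13−1)×3 + 3 = 39 overall.
Running totals: Bbdim ends at 7, Absus4 ends at 10, Dbmaj7 ends at 17, C#maj7 ends at 21, Am ends at 24, Bbsus4 ends at 28, G7 ends at 34, Bb ends at 37, Fsus4 ends at 41.
Beat 39 falls within Fsus4.

Fsus4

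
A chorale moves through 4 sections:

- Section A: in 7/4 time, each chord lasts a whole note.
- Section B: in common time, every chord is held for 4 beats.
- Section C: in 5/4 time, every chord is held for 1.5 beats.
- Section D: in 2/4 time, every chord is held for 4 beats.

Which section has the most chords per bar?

A: 7/4 = 1.75 chords/bar.
B: 4/4 = 1 chord/bar.
C: 5/1.5 = 10/3 chords/bar.
D: 2/4 = 0.5 chords/bar.
Fastest is C at 10/3 chords/bar.

Section C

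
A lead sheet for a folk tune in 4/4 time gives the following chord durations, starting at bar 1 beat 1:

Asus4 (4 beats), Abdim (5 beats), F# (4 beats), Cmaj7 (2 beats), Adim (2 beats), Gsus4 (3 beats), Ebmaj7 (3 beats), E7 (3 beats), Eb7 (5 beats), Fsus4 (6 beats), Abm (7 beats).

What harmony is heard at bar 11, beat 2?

Beat 2 of bar 11 is beat (11−1)×4 + 2 = 42 overall.
Running totals: Asus4 ends at 4, Abdim ends at 9, F# ends at 13, Cmaj7 ends at 15, Adim ends at 17, Gsus4 ends at 20, Ebmaj7 ends at 23, E7 ends at 26, Eb7 ends at 31, Fsus4 ends at 37, Abm ends at 44.
Beat 42 falls within Abm.

Abm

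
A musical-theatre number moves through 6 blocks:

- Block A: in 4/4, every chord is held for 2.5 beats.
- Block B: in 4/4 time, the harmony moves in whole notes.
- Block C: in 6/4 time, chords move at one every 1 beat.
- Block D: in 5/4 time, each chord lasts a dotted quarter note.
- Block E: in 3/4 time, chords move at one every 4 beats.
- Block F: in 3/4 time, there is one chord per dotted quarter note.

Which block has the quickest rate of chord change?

Block C

A: 4 beats/bar ÷ 2.5 beats/chord = 1.6 chords/bar.
B: 4 beats/bar ÷ 4 beats/chord = 1 chord/bar.
C: 6 beats/bar ÷ 1 beat/chord = 6 chords/bar.
D: 5 beats/bar ÷ 1.5 beats/chord = 10/3 chords/bar.
E: 3 beats/bar ÷ 4 beats/chord = 0.75 chords/bar.
F: 3 beats/bar ÷ 1.5 beats/chord = 2 chords/bar.
Fastest is C at 6 chords/bar.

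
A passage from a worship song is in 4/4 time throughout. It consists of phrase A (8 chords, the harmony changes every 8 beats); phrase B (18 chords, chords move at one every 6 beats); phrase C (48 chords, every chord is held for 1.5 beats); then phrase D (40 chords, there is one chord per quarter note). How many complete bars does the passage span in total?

71 bars

A: 8 × 8 = 64 beats = 16 bars.
B: 18 × 6 = 108 beats = 27 bars.
C: 48 × 1.5 = 72 beats = 18 bars.
D: 40 × 1 = 40 beats = 10 bars.
Total: 16 + 27 + 18 + 10 = 71 bars.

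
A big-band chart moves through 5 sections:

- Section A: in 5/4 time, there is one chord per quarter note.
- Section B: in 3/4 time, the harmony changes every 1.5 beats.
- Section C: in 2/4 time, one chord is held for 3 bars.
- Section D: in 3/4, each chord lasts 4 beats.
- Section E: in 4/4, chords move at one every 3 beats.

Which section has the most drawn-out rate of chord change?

A: each chord is 1 beat in 5/4, so 5 per bar.
B: each chord is 1.5 beats in 3/4, so 2 per bar.
C: each chord is 6 beats in 2/4, so 1/3 per bar.
D: each chord is 4 beats in 3/4, so 0.75 per bar.
E: each chord is 3 beats in 4/4, so 4/3 per bar.
Slowest is C at 1/3 chords/bar.

Section C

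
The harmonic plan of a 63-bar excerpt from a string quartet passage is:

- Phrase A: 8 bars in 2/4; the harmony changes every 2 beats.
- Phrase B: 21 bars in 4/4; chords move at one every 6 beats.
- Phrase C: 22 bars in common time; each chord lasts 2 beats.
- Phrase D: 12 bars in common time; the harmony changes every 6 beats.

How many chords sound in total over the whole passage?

74 chords

A: 8·2 = 16 beats, 16/2 = 8 chords.
B: 21·4 = 84 beats, 84/6 = 14 chords.
C: 22·4 = 88 beats, 88/2 = 44 chords.
D: 12·4 = 48 beats, 48/6 = 8 chords.
Total: 8 + 14 + 44 + 8 = 74.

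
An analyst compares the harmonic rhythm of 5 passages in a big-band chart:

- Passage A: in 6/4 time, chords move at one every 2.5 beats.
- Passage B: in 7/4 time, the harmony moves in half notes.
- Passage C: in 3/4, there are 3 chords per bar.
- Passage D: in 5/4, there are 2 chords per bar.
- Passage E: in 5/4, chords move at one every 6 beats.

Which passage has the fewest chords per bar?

Passage E

A: 6 beats/bar ÷ 2.5 beats/chord = 2.4 chords/bar.
B: 7 beats/bar ÷ 2 beats/chord = 3.5 chords/bar.
C: 3 beats/bar ÷ 1 beat/chord = 3 chords/bar.
D: 5 beats/bar ÷ 2.5 beats/chord = 2 chords/bar.
E: 5 beats/bar ÷ 6 beats/chord = 5/6 chords/bar.
Slowest is E at 5/6 chords/bar.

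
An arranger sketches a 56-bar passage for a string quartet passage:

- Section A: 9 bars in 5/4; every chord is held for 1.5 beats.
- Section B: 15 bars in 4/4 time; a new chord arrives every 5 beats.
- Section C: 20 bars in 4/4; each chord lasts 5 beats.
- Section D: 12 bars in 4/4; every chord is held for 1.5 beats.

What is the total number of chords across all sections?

90 chords

A: 9·5 = 45 beats, 45/1.5 = 30 chords.
B: 15·4 = 60 beats, 60/5 = 12 chords.
C: 20·4 = 80 beats, 80/5 = 16 chords.
D: 12·4 = 48 beats, 48/1.5 = 32 chords.
Total: 30 + 12 + 16 + 32 = 90.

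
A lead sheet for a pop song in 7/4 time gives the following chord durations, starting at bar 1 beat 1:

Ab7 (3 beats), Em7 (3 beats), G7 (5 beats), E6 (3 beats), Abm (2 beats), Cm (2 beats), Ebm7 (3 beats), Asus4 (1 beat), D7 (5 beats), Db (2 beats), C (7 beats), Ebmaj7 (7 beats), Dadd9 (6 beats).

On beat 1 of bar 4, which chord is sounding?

Beat 1 of bar 4 is beat (4−1)×7 + 1 = 22 overall.
Running totals: Ab7 ends at 3, Em7 ends at 6, G7 ends at 11, E6 ends at 14, Abm ends at 16, Cm ends at 18, Ebm7 ends at 21, Asus4 ends at 22.
Beat 22 falls within Asus4.

Asus4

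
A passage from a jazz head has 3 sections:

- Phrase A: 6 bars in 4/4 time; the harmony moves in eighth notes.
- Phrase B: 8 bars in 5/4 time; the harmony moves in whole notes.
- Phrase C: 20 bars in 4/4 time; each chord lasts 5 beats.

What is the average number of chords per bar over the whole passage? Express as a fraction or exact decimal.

37/17 chords per bar

A: 6 × 4 = 24 beats ÷ 0.5 = 48 chords.
B: 8 × 5 = 40 beats ÷ 4 = 10 chords.
C: 20 × 4 = 80 beats ÷ 5 = 16 chords.
Overall: 74 chords over 34 bars → 74/34 = 37/17 chords per bar.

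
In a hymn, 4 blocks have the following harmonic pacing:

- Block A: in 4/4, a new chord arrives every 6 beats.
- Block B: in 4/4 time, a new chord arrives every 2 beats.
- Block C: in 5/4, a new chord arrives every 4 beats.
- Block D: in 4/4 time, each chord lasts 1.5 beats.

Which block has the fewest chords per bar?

Block A

A: 4/6 = 2/3 chords/bar.
B: 4/2 = 2 chords/bar.
C: 5/4 = 1.25 chords/bar.
D: 4/1.5 = 8/3 chords/bar.
Slowest is A at 2/3 chords/bar.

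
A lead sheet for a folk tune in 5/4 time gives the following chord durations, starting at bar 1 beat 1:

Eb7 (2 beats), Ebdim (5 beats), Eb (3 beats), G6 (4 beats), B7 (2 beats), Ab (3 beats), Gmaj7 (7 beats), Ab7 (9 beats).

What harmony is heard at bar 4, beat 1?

Beat 1 of bar 4 is beat (4−1)×5 + 1 = 16 overall.
Running totals: Eb7 ends at 2, Ebdim ends at 7, Eb ends at 10, G6 ends at 14, B7 ends at 16.
Beat 16 falls within B7.

B7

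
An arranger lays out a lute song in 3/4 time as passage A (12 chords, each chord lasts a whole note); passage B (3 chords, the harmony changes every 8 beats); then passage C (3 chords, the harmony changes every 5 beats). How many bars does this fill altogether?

29 bars

A: 12 × 4 = 48 beats = 16 bars.
B: 3 × 8 = 24 beats = 8 bars.
C: 3 × 5 = 15 beats = 5 bars.
Total: 16 + 8 + 5 = 29 bars.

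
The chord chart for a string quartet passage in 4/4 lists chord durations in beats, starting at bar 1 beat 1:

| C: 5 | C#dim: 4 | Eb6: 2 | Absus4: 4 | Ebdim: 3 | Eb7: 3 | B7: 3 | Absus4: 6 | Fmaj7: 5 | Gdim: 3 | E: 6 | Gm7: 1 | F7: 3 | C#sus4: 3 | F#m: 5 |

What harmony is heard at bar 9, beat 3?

Fmaj7

Beat 3 of bar 9 is beat (9−1)×4 + 3 = 35 overall.
Running totals: C ends at 5, C#dim ends at 9, Eb6 ends at 11, Absus4 ends at 15, Ebdim ends at 18, Eb7 ends at 21, B7 ends at 24, Absus4 ends at 30, Fmaj7 ends at 35.
Beat 35 falls within Fmaj7.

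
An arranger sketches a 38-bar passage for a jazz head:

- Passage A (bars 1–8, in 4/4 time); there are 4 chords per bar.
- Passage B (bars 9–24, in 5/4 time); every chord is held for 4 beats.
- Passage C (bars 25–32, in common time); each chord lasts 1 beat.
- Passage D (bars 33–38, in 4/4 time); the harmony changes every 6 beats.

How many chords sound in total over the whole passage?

88 chords

A: 8·4 = 32 beats, 32/1 = 32 chords.
B: 16·5 = 80 beats, 80/4 = 20 chords.
C: 8·4 = 32 beats, 32/1 = 32 chords.
D: 6·4 = 24 beats, 24/6 = 4 chords.
Total: 32 + 20 + 32 + 4 = 88.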